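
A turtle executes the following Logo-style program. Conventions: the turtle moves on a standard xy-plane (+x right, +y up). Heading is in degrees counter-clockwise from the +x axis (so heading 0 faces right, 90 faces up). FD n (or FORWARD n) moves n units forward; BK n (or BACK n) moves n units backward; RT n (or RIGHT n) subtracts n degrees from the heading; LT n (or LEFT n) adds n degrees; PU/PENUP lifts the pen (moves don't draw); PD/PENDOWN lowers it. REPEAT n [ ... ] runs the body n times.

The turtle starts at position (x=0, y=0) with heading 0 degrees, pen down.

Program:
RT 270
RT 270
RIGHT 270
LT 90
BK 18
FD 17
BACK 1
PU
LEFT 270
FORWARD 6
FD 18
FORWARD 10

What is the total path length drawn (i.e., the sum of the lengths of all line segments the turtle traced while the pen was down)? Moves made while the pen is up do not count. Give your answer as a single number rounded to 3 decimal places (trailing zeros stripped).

Executing turtle program step by step:
Start: pos=(0,0), heading=0, pen down
RT 270: heading 0 -> 90
RT 270: heading 90 -> 180
RT 270: heading 180 -> 270
LT 90: heading 270 -> 0
BK 18: (0,0) -> (-18,0) [heading=0, draw]
FD 17: (-18,0) -> (-1,0) [heading=0, draw]
BK 1: (-1,0) -> (-2,0) [heading=0, draw]
PU: pen up
LT 270: heading 0 -> 270
FD 6: (-2,0) -> (-2,-6) [heading=270, move]
FD 18: (-2,-6) -> (-2,-24) [heading=270, move]
FD 10: (-2,-24) -> (-2,-34) [heading=270, move]
Final: pos=(-2,-34), heading=270, 3 segment(s) drawn

Segment lengths:
  seg 1: (0,0) -> (-18,0), length = 18
  seg 2: (-18,0) -> (-1,0), length = 17
  seg 3: (-1,0) -> (-2,0), length = 1
Total = 36

Answer: 36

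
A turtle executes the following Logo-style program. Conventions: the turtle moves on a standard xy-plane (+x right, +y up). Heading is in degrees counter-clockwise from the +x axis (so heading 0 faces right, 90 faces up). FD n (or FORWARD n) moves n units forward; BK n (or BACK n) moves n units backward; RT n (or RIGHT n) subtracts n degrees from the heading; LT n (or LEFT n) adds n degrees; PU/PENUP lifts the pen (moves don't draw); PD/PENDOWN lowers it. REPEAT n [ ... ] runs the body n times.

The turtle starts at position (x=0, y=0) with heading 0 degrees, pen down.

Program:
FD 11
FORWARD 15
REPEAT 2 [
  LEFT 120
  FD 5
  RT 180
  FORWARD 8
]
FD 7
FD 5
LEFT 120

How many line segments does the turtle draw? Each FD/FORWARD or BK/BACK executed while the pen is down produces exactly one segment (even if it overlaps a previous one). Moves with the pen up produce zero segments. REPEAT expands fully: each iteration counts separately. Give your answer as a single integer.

Answer: 8

Derivation:
Executing turtle program step by step:
Start: pos=(0,0), heading=0, pen down
FD 11: (0,0) -> (11,0) [heading=0, draw]
FD 15: (11,0) -> (26,0) [heading=0, draw]
REPEAT 2 [
  -- iteration 1/2 --
  LT 120: heading 0 -> 120
  FD 5: (26,0) -> (23.5,4.33) [heading=120, draw]
  RT 180: heading 120 -> 300
  FD 8: (23.5,4.33) -> (27.5,-2.598) [heading=300, draw]
  -- iteration 2/2 --
  LT 120: heading 300 -> 60
  FD 5: (27.5,-2.598) -> (30,1.732) [heading=60, draw]
  RT 180: heading 60 -> 240
  FD 8: (30,1.732) -> (26,-5.196) [heading=240, draw]
]
FD 7: (26,-5.196) -> (22.5,-11.258) [heading=240, draw]
FD 5: (22.5,-11.258) -> (20,-15.588) [heading=240, draw]
LT 120: heading 240 -> 0
Final: pos=(20,-15.588), heading=0, 8 segment(s) drawn
Segments drawn: 8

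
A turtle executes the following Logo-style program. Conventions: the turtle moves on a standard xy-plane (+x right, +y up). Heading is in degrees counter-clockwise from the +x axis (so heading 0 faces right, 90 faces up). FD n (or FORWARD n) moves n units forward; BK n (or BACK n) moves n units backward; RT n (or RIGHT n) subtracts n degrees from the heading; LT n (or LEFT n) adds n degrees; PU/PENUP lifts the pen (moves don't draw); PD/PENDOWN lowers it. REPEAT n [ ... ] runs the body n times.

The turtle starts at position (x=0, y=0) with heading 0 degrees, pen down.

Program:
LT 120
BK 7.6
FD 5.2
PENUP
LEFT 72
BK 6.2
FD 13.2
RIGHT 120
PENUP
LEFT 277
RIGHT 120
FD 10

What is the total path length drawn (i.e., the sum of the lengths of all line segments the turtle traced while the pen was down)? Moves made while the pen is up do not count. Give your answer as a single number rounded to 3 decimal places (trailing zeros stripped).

Answer: 12.8

Derivation:
Executing turtle program step by step:
Start: pos=(0,0), heading=0, pen down
LT 120: heading 0 -> 120
BK 7.6: (0,0) -> (3.8,-6.582) [heading=120, draw]
FD 5.2: (3.8,-6.582) -> (1.2,-2.078) [heading=120, draw]
PU: pen up
LT 72: heading 120 -> 192
BK 6.2: (1.2,-2.078) -> (7.265,-0.789) [heading=192, move]
FD 13.2: (7.265,-0.789) -> (-5.647,-3.534) [heading=192, move]
RT 120: heading 192 -> 72
PU: pen up
LT 277: heading 72 -> 349
RT 120: heading 349 -> 229
FD 10: (-5.647,-3.534) -> (-12.208,-11.081) [heading=229, move]
Final: pos=(-12.208,-11.081), heading=229, 2 segment(s) drawn

Segment lengths:
  seg 1: (0,0) -> (3.8,-6.582), length = 7.6
  seg 2: (3.8,-6.582) -> (1.2,-2.078), length = 5.2
Total = 12.8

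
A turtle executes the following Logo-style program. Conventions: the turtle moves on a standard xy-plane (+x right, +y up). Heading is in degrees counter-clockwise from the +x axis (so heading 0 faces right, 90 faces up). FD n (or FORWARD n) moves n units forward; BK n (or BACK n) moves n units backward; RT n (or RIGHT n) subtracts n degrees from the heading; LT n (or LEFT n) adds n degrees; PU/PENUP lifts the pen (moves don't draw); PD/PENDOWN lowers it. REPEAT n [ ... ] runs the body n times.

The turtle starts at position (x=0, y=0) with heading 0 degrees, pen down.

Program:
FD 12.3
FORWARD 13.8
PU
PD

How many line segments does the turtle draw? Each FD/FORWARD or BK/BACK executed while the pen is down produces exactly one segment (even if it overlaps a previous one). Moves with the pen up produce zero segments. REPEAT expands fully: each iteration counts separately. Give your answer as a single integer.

Executing turtle program step by step:
Start: pos=(0,0), heading=0, pen down
FD 12.3: (0,0) -> (12.3,0) [heading=0, draw]
FD 13.8: (12.3,0) -> (26.1,0) [heading=0, draw]
PU: pen up
PD: pen down
Final: pos=(26.1,0), heading=0, 2 segment(s) drawn
Segments drawn: 2

Answer: 2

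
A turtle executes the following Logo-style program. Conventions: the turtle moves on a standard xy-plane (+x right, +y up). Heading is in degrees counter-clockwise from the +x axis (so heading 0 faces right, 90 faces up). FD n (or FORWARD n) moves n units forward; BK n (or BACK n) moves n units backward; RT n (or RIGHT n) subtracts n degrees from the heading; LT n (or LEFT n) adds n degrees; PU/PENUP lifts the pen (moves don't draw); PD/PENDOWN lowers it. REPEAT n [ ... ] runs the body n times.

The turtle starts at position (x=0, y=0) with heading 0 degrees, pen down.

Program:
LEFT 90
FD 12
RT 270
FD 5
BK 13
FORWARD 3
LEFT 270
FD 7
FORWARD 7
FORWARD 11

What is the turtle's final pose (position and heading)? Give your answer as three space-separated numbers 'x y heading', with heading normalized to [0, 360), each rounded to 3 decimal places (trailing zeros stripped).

Answer: 5 37 90

Derivation:
Executing turtle program step by step:
Start: pos=(0,0), heading=0, pen down
LT 90: heading 0 -> 90
FD 12: (0,0) -> (0,12) [heading=90, draw]
RT 270: heading 90 -> 180
FD 5: (0,12) -> (-5,12) [heading=180, draw]
BK 13: (-5,12) -> (8,12) [heading=180, draw]
FD 3: (8,12) -> (5,12) [heading=180, draw]
LT 270: heading 180 -> 90
FD 7: (5,12) -> (5,19) [heading=90, draw]
FD 7: (5,19) -> (5,26) [heading=90, draw]
FD 11: (5,26) -> (5,37) [heading=90, draw]
Final: pos=(5,37), heading=90, 7 segment(s) drawn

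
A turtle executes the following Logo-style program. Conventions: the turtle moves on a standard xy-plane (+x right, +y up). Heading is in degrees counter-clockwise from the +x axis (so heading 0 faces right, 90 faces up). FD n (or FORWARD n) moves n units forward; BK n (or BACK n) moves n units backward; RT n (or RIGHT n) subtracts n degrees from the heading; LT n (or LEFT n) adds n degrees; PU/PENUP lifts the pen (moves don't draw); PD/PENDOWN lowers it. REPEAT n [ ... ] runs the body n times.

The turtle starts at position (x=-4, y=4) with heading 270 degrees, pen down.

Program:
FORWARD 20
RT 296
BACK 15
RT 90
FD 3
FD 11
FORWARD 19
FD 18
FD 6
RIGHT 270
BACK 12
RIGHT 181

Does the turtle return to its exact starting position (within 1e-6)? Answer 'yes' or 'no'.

Executing turtle program step by step:
Start: pos=(-4,4), heading=270, pen down
FD 20: (-4,4) -> (-4,-16) [heading=270, draw]
RT 296: heading 270 -> 334
BK 15: (-4,-16) -> (-17.482,-9.424) [heading=334, draw]
RT 90: heading 334 -> 244
FD 3: (-17.482,-9.424) -> (-18.797,-12.121) [heading=244, draw]
FD 11: (-18.797,-12.121) -> (-23.619,-22.008) [heading=244, draw]
FD 19: (-23.619,-22.008) -> (-31.948,-39.085) [heading=244, draw]
FD 18: (-31.948,-39.085) -> (-39.839,-55.263) [heading=244, draw]
FD 6: (-39.839,-55.263) -> (-42.469,-60.656) [heading=244, draw]
RT 270: heading 244 -> 334
BK 12: (-42.469,-60.656) -> (-53.255,-55.395) [heading=334, draw]
RT 181: heading 334 -> 153
Final: pos=(-53.255,-55.395), heading=153, 8 segment(s) drawn

Start position: (-4, 4)
Final position: (-53.255, -55.395)
Distance = 77.161; >= 1e-6 -> NOT closed

Answer: no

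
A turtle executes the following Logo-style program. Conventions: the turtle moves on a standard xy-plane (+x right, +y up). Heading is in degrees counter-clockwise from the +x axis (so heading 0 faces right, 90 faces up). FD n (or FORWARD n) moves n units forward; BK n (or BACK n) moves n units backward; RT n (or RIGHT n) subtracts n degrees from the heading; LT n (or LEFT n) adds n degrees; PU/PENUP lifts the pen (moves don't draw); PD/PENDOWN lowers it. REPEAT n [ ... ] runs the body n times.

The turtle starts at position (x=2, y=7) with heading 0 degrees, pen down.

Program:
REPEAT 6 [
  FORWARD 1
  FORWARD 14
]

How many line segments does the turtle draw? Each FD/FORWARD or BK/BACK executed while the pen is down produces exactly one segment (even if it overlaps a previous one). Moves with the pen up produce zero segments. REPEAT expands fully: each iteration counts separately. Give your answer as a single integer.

Answer: 12

Derivation:
Executing turtle program step by step:
Start: pos=(2,7), heading=0, pen down
REPEAT 6 [
  -- iteration 1/6 --
  FD 1: (2,7) -> (3,7) [heading=0, draw]
  FD 14: (3,7) -> (17,7) [heading=0, draw]
  -- iteration 2/6 --
  FD 1: (17,7) -> (18,7) [heading=0, draw]
  FD 14: (18,7) -> (32,7) [heading=0, draw]
  -- iteration 3/6 --
  FD 1: (32,7) -> (33,7) [heading=0, draw]
  FD 14: (33,7) -> (47,7) [heading=0, draw]
  -- iteration 4/6 --
  FD 1: (47,7) -> (48,7) [heading=0, draw]
  FD 14: (48,7) -> (62,7) [heading=0, draw]
  -- iteration 5/6 --
  FD 1: (62,7) -> (63,7) [heading=0, draw]
  FD 14: (63,7) -> (77,7) [heading=0, draw]
  -- iteration 6/6 --
  FD 1: (77,7) -> (78,7) [heading=0, draw]
  FD 14: (78,7) -> (92,7) [heading=0, draw]
]
Final: pos=(92,7), heading=0, 12 segment(s) drawn
Segments drawn: 12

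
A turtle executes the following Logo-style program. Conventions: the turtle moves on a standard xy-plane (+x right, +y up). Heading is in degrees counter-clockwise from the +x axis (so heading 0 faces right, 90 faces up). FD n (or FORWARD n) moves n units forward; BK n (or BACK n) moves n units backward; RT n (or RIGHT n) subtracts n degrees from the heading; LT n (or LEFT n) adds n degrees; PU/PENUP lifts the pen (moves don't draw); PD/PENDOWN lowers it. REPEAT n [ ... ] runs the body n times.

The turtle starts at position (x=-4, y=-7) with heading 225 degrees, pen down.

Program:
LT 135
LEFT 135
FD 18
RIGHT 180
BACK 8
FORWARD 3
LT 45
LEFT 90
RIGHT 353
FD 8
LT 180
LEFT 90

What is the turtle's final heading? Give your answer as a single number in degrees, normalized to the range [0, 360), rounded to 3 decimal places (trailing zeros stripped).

Answer: 7

Derivation:
Executing turtle program step by step:
Start: pos=(-4,-7), heading=225, pen down
LT 135: heading 225 -> 0
LT 135: heading 0 -> 135
FD 18: (-4,-7) -> (-16.728,5.728) [heading=135, draw]
RT 180: heading 135 -> 315
BK 8: (-16.728,5.728) -> (-22.385,11.385) [heading=315, draw]
FD 3: (-22.385,11.385) -> (-20.263,9.263) [heading=315, draw]
LT 45: heading 315 -> 0
LT 90: heading 0 -> 90
RT 353: heading 90 -> 97
FD 8: (-20.263,9.263) -> (-21.238,17.204) [heading=97, draw]
LT 180: heading 97 -> 277
LT 90: heading 277 -> 7
Final: pos=(-21.238,17.204), heading=7, 4 segment(s) drawn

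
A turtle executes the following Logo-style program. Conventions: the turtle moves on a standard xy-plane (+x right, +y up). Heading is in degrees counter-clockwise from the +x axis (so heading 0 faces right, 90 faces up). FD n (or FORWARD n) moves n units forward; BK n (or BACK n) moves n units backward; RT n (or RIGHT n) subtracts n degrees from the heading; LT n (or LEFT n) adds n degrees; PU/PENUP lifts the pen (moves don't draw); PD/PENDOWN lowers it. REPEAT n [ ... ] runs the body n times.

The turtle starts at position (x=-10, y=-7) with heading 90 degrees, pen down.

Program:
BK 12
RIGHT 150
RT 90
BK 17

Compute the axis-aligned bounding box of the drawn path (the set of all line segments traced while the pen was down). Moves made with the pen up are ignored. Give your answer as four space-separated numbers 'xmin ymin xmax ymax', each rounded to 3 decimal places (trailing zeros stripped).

Executing turtle program step by step:
Start: pos=(-10,-7), heading=90, pen down
BK 12: (-10,-7) -> (-10,-19) [heading=90, draw]
RT 150: heading 90 -> 300
RT 90: heading 300 -> 210
BK 17: (-10,-19) -> (4.722,-10.5) [heading=210, draw]
Final: pos=(4.722,-10.5), heading=210, 2 segment(s) drawn

Segment endpoints: x in {-10, 4.722}, y in {-19, -10.5, -7}
xmin=-10, ymin=-19, xmax=4.722, ymax=-7

Answer: -10 -19 4.722 -7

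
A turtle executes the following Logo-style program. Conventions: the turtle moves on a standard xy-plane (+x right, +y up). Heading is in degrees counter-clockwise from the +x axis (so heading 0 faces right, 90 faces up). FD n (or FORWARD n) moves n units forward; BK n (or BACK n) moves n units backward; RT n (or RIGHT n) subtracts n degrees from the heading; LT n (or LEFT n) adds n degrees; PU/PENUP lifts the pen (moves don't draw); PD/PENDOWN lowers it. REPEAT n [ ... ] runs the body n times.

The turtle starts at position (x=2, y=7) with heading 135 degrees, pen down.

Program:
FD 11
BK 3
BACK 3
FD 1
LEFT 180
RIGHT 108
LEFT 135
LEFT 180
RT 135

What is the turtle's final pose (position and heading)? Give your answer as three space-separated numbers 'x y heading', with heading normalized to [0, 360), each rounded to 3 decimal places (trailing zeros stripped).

Executing turtle program step by step:
Start: pos=(2,7), heading=135, pen down
FD 11: (2,7) -> (-5.778,14.778) [heading=135, draw]
BK 3: (-5.778,14.778) -> (-3.657,12.657) [heading=135, draw]
BK 3: (-3.657,12.657) -> (-1.536,10.536) [heading=135, draw]
FD 1: (-1.536,10.536) -> (-2.243,11.243) [heading=135, draw]
LT 180: heading 135 -> 315
RT 108: heading 315 -> 207
LT 135: heading 207 -> 342
LT 180: heading 342 -> 162
RT 135: heading 162 -> 27
Final: pos=(-2.243,11.243), heading=27, 4 segment(s) drawn

Answer: -2.243 11.243 27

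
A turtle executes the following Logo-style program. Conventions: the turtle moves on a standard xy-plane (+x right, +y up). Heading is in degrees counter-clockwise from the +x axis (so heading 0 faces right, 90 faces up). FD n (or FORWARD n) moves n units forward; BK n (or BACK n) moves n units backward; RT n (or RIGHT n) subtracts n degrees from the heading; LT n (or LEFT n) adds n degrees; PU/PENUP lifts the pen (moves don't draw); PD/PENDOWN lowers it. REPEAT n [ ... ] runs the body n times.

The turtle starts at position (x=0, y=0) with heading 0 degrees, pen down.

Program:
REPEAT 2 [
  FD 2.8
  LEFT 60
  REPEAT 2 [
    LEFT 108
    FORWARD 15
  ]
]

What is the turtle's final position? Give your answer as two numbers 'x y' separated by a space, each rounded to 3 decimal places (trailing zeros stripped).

Executing turtle program step by step:
Start: pos=(0,0), heading=0, pen down
REPEAT 2 [
  -- iteration 1/2 --
  FD 2.8: (0,0) -> (2.8,0) [heading=0, draw]
  LT 60: heading 0 -> 60
  REPEAT 2 [
    -- iteration 1/2 --
    LT 108: heading 60 -> 168
    FD 15: (2.8,0) -> (-11.872,3.119) [heading=168, draw]
    -- iteration 2/2 --
    LT 108: heading 168 -> 276
    FD 15: (-11.872,3.119) -> (-10.304,-11.799) [heading=276, draw]
  ]
  -- iteration 2/2 --
  FD 2.8: (-10.304,-11.799) -> (-10.012,-14.584) [heading=276, draw]
  LT 60: heading 276 -> 336
  REPEAT 2 [
    -- iteration 1/2 --
    LT 108: heading 336 -> 84
    FD 15: (-10.012,-14.584) -> (-8.444,0.334) [heading=84, draw]
    -- iteration 2/2 --
    LT 108: heading 84 -> 192
    FD 15: (-8.444,0.334) -> (-23.116,-2.785) [heading=192, draw]
  ]
]
Final: pos=(-23.116,-2.785), heading=192, 6 segment(s) drawn

Answer: -23.116 -2.785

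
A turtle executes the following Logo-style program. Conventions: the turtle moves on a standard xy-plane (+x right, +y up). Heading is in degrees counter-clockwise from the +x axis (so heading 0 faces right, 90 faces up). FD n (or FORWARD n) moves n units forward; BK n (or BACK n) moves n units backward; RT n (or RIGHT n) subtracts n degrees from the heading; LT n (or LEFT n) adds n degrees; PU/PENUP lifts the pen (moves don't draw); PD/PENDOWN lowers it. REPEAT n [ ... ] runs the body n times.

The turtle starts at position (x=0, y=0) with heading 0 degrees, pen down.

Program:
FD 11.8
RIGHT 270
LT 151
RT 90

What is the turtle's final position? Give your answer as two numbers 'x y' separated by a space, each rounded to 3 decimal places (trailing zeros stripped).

Executing turtle program step by step:
Start: pos=(0,0), heading=0, pen down
FD 11.8: (0,0) -> (11.8,0) [heading=0, draw]
RT 270: heading 0 -> 90
LT 151: heading 90 -> 241
RT 90: heading 241 -> 151
Final: pos=(11.8,0), heading=151, 1 segment(s) drawn

Answer: 11.8 0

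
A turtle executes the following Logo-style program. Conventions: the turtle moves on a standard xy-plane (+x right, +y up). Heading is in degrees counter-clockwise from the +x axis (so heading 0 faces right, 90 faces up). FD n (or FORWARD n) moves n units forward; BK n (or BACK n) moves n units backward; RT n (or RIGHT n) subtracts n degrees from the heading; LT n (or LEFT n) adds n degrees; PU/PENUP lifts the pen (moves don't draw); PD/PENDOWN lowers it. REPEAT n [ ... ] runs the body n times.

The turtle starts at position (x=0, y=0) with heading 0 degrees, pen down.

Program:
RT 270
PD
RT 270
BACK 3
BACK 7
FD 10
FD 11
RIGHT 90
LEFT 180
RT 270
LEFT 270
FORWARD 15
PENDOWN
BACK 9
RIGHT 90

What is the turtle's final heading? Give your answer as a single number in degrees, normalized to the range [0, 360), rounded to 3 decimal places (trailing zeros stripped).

Executing turtle program step by step:
Start: pos=(0,0), heading=0, pen down
RT 270: heading 0 -> 90
PD: pen down
RT 270: heading 90 -> 180
BK 3: (0,0) -> (3,0) [heading=180, draw]
BK 7: (3,0) -> (10,0) [heading=180, draw]
FD 10: (10,0) -> (0,0) [heading=180, draw]
FD 11: (0,0) -> (-11,0) [heading=180, draw]
RT 90: heading 180 -> 90
LT 180: heading 90 -> 270
RT 270: heading 270 -> 0
LT 270: heading 0 -> 270
FD 15: (-11,0) -> (-11,-15) [heading=270, draw]
PD: pen down
BK 9: (-11,-15) -> (-11,-6) [heading=270, draw]
RT 90: heading 270 -> 180
Final: pos=(-11,-6), heading=180, 6 segment(s) drawn

Answer: 180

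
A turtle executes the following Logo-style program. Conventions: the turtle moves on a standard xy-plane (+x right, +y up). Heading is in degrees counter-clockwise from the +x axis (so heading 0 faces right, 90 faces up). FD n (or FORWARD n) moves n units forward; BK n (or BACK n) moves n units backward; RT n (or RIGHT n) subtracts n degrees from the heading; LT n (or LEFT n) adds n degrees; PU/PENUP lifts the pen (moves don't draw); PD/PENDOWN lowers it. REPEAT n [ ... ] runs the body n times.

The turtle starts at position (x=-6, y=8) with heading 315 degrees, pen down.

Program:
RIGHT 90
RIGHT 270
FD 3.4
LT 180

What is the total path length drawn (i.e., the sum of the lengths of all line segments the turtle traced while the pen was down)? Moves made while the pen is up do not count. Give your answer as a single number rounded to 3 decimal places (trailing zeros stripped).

Executing turtle program step by step:
Start: pos=(-6,8), heading=315, pen down
RT 90: heading 315 -> 225
RT 270: heading 225 -> 315
FD 3.4: (-6,8) -> (-3.596,5.596) [heading=315, draw]
LT 180: heading 315 -> 135
Final: pos=(-3.596,5.596), heading=135, 1 segment(s) drawn

Segment lengths:
  seg 1: (-6,8) -> (-3.596,5.596), length = 3.4
Total = 3.4

Answer: 3.4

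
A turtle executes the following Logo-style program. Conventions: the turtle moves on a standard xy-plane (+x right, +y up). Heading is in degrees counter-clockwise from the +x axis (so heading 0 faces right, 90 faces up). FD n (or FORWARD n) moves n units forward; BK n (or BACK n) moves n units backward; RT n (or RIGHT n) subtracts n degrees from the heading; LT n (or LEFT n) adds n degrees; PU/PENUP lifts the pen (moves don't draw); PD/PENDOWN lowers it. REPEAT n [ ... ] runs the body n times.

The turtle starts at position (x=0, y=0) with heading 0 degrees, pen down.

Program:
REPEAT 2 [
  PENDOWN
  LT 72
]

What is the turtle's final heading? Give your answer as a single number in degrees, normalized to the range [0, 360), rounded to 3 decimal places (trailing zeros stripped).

Executing turtle program step by step:
Start: pos=(0,0), heading=0, pen down
REPEAT 2 [
  -- iteration 1/2 --
  PD: pen down
  LT 72: heading 0 -> 72
  -- iteration 2/2 --
  PD: pen down
  LT 72: heading 72 -> 144
]
Final: pos=(0,0), heading=144, 0 segment(s) drawn

Answer: 144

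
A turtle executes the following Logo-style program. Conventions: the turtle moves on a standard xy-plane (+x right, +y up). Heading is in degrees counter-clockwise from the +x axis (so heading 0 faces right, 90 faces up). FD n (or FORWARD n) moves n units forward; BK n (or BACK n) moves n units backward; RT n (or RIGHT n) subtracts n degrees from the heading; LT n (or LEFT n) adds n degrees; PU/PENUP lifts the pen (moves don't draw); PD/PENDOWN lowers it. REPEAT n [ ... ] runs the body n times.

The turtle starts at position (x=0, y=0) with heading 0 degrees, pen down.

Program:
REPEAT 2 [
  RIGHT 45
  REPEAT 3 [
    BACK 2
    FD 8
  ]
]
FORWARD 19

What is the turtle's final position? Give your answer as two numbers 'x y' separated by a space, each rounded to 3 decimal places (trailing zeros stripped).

Executing turtle program step by step:
Start: pos=(0,0), heading=0, pen down
REPEAT 2 [
  -- iteration 1/2 --
  RT 45: heading 0 -> 315
  REPEAT 3 [
    -- iteration 1/3 --
    BK 2: (0,0) -> (-1.414,1.414) [heading=315, draw]
    FD 8: (-1.414,1.414) -> (4.243,-4.243) [heading=315, draw]
    -- iteration 2/3 --
    BK 2: (4.243,-4.243) -> (2.828,-2.828) [heading=315, draw]
    FD 8: (2.828,-2.828) -> (8.485,-8.485) [heading=315, draw]
    -- iteration 3/3 --
    BK 2: (8.485,-8.485) -> (7.071,-7.071) [heading=315, draw]
    FD 8: (7.071,-7.071) -> (12.728,-12.728) [heading=315, draw]
  ]
  -- iteration 2/2 --
  RT 45: heading 315 -> 270
  REPEAT 3 [
    -- iteration 1/3 --
    BK 2: (12.728,-12.728) -> (12.728,-10.728) [heading=270, draw]
    FD 8: (12.728,-10.728) -> (12.728,-18.728) [heading=270, draw]
    -- iteration 2/3 --
    BK 2: (12.728,-18.728) -> (12.728,-16.728) [heading=270, draw]
    FD 8: (12.728,-16.728) -> (12.728,-24.728) [heading=270, draw]
    -- iteration 3/3 --
    BK 2: (12.728,-24.728) -> (12.728,-22.728) [heading=270, draw]
    FD 8: (12.728,-22.728) -> (12.728,-30.728) [heading=270, draw]
  ]
]
FD 19: (12.728,-30.728) -> (12.728,-49.728) [heading=270, draw]
Final: pos=(12.728,-49.728), heading=270, 13 segment(s) drawn

Answer: 12.728 -49.728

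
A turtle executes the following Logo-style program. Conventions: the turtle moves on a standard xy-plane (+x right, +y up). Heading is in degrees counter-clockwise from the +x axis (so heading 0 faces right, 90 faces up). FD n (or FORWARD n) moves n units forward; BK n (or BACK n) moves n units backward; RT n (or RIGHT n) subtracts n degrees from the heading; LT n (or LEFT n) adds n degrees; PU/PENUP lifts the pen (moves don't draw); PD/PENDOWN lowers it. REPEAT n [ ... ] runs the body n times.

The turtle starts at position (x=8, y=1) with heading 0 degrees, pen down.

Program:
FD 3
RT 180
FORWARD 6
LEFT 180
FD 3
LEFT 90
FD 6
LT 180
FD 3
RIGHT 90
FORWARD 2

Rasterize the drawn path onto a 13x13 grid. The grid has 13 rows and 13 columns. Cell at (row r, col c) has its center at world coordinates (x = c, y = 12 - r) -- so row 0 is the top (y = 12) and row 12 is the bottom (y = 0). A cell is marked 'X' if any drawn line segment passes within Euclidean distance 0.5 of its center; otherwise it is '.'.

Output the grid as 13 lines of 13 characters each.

Answer: .............
.............
.............
.............
.............
........X....
........X....
........X....
......XXX....
........X....
........X....
.....XXXXXXX.
.............

Derivation:
Segment 0: (8,1) -> (11,1)
Segment 1: (11,1) -> (5,1)
Segment 2: (5,1) -> (8,1)
Segment 3: (8,1) -> (8,7)
Segment 4: (8,7) -> (8,4)
Segment 5: (8,4) -> (6,4)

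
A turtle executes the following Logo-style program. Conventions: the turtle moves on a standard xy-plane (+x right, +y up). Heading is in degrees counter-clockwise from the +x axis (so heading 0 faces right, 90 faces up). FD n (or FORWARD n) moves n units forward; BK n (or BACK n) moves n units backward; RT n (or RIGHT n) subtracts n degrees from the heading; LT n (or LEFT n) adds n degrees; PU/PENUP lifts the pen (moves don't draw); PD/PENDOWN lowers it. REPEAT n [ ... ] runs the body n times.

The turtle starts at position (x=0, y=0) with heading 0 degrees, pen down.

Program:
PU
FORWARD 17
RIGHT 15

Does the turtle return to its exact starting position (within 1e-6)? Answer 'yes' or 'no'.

Executing turtle program step by step:
Start: pos=(0,0), heading=0, pen down
PU: pen up
FD 17: (0,0) -> (17,0) [heading=0, move]
RT 15: heading 0 -> 345
Final: pos=(17,0), heading=345, 0 segment(s) drawn

Start position: (0, 0)
Final position: (17, 0)
Distance = 17; >= 1e-6 -> NOT closed

Answer: no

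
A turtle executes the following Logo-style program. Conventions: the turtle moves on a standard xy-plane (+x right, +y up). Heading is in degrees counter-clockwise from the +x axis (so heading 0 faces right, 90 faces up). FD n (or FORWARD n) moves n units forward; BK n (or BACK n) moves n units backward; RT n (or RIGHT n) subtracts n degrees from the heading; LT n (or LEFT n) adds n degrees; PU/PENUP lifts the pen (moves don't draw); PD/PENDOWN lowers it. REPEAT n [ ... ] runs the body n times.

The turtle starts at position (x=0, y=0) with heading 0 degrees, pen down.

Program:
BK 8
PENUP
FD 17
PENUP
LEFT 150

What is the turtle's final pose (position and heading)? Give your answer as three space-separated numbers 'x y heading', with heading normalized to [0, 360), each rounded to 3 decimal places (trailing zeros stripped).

Answer: 9 0 150

Derivation:
Executing turtle program step by step:
Start: pos=(0,0), heading=0, pen down
BK 8: (0,0) -> (-8,0) [heading=0, draw]
PU: pen up
FD 17: (-8,0) -> (9,0) [heading=0, move]
PU: pen up
LT 150: heading 0 -> 150
Final: pos=(9,0), heading=150, 1 segment(s) drawn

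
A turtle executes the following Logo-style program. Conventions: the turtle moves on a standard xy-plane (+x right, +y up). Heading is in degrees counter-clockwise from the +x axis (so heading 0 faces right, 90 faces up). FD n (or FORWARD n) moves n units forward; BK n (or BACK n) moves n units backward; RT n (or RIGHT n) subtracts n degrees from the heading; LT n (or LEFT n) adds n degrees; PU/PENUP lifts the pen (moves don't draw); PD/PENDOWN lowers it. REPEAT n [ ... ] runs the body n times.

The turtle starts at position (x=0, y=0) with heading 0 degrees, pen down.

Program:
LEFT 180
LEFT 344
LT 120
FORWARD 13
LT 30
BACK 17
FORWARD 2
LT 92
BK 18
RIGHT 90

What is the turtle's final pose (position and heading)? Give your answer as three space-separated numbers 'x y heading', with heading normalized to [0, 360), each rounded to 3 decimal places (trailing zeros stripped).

Executing turtle program step by step:
Start: pos=(0,0), heading=0, pen down
LT 180: heading 0 -> 180
LT 344: heading 180 -> 164
LT 120: heading 164 -> 284
FD 13: (0,0) -> (3.145,-12.614) [heading=284, draw]
LT 30: heading 284 -> 314
BK 17: (3.145,-12.614) -> (-8.664,-0.385) [heading=314, draw]
FD 2: (-8.664,-0.385) -> (-7.275,-1.824) [heading=314, draw]
LT 92: heading 314 -> 46
BK 18: (-7.275,-1.824) -> (-19.779,-14.772) [heading=46, draw]
RT 90: heading 46 -> 316
Final: pos=(-19.779,-14.772), heading=316, 4 segment(s) drawn

Answer: -19.779 -14.772 316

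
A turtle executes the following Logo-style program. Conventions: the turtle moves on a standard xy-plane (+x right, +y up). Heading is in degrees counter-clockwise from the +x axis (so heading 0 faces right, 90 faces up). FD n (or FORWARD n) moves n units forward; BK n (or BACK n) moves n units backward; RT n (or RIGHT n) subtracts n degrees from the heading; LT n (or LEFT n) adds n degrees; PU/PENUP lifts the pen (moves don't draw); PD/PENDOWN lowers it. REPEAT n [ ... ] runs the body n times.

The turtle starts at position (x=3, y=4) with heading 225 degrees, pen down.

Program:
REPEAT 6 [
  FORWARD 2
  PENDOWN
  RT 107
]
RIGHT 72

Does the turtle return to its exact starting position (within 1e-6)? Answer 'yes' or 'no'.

Executing turtle program step by step:
Start: pos=(3,4), heading=225, pen down
REPEAT 6 [
  -- iteration 1/6 --
  FD 2: (3,4) -> (1.586,2.586) [heading=225, draw]
  PD: pen down
  RT 107: heading 225 -> 118
  -- iteration 2/6 --
  FD 2: (1.586,2.586) -> (0.647,4.352) [heading=118, draw]
  PD: pen down
  RT 107: heading 118 -> 11
  -- iteration 3/6 --
  FD 2: (0.647,4.352) -> (2.61,4.733) [heading=11, draw]
  PD: pen down
  RT 107: heading 11 -> 264
  -- iteration 4/6 --
  FD 2: (2.61,4.733) -> (2.401,2.744) [heading=264, draw]
  PD: pen down
  RT 107: heading 264 -> 157
  -- iteration 5/6 --
  FD 2: (2.401,2.744) -> (0.56,3.526) [heading=157, draw]
  PD: pen down
  RT 107: heading 157 -> 50
  -- iteration 6/6 --
  FD 2: (0.56,3.526) -> (1.846,5.058) [heading=50, draw]
  PD: pen down
  RT 107: heading 50 -> 303
]
RT 72: heading 303 -> 231
Final: pos=(1.846,5.058), heading=231, 6 segment(s) drawn

Start position: (3, 4)
Final position: (1.846, 5.058)
Distance = 1.566; >= 1e-6 -> NOT closed

Answer: no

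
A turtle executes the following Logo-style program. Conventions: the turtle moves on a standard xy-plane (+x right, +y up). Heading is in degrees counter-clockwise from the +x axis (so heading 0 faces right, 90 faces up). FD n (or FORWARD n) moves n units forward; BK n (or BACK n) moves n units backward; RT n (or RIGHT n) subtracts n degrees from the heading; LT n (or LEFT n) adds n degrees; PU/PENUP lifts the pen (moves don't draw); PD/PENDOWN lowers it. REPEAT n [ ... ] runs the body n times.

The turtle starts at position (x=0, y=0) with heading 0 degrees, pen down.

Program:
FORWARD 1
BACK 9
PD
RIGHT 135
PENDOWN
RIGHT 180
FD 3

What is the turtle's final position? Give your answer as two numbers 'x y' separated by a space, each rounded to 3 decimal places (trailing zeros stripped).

Executing turtle program step by step:
Start: pos=(0,0), heading=0, pen down
FD 1: (0,0) -> (1,0) [heading=0, draw]
BK 9: (1,0) -> (-8,0) [heading=0, draw]
PD: pen down
RT 135: heading 0 -> 225
PD: pen down
RT 180: heading 225 -> 45
FD 3: (-8,0) -> (-5.879,2.121) [heading=45, draw]
Final: pos=(-5.879,2.121), heading=45, 3 segment(s) drawn

Answer: -5.879 2.121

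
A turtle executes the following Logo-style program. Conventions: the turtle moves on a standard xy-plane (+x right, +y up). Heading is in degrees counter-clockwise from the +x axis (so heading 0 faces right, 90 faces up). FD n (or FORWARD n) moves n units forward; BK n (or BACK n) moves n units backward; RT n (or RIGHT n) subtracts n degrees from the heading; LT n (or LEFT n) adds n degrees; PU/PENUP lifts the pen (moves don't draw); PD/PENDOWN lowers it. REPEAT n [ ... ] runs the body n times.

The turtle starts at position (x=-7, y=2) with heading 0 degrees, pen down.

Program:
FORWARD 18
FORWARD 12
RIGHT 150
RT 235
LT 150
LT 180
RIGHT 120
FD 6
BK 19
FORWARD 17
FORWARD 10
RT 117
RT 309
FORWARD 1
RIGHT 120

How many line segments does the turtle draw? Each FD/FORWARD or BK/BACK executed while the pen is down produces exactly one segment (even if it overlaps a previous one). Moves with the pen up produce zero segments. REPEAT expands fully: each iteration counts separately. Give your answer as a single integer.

Executing turtle program step by step:
Start: pos=(-7,2), heading=0, pen down
FD 18: (-7,2) -> (11,2) [heading=0, draw]
FD 12: (11,2) -> (23,2) [heading=0, draw]
RT 150: heading 0 -> 210
RT 235: heading 210 -> 335
LT 150: heading 335 -> 125
LT 180: heading 125 -> 305
RT 120: heading 305 -> 185
FD 6: (23,2) -> (17.023,1.477) [heading=185, draw]
BK 19: (17.023,1.477) -> (35.951,3.133) [heading=185, draw]
FD 17: (35.951,3.133) -> (19.015,1.651) [heading=185, draw]
FD 10: (19.015,1.651) -> (9.053,0.78) [heading=185, draw]
RT 117: heading 185 -> 68
RT 309: heading 68 -> 119
FD 1: (9.053,0.78) -> (8.568,1.654) [heading=119, draw]
RT 120: heading 119 -> 359
Final: pos=(8.568,1.654), heading=359, 7 segment(s) drawn
Segments drawn: 7

Answer: 7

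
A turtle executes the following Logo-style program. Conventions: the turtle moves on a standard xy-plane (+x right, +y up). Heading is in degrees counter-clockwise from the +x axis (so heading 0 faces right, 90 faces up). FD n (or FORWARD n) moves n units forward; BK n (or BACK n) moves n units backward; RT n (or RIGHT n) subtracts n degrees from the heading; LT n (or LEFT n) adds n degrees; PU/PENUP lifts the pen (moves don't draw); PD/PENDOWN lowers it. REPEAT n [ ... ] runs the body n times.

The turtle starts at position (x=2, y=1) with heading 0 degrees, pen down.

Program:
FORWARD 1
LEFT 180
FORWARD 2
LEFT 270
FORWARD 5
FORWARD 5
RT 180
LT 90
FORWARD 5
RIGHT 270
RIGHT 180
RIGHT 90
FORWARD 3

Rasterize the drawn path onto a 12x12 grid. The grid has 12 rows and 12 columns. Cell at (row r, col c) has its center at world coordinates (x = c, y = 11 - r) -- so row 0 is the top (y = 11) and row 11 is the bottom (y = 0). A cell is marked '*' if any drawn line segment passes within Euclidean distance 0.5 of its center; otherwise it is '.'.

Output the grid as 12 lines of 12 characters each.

Answer: .******.....
.*..........
.*..........
.*..........
.*..........
.*..........
.*..........
.*..........
.*..........
.*..........
.***........
............

Derivation:
Segment 0: (2,1) -> (3,1)
Segment 1: (3,1) -> (1,1)
Segment 2: (1,1) -> (1,6)
Segment 3: (1,6) -> (1,11)
Segment 4: (1,11) -> (6,11)
Segment 5: (6,11) -> (3,11)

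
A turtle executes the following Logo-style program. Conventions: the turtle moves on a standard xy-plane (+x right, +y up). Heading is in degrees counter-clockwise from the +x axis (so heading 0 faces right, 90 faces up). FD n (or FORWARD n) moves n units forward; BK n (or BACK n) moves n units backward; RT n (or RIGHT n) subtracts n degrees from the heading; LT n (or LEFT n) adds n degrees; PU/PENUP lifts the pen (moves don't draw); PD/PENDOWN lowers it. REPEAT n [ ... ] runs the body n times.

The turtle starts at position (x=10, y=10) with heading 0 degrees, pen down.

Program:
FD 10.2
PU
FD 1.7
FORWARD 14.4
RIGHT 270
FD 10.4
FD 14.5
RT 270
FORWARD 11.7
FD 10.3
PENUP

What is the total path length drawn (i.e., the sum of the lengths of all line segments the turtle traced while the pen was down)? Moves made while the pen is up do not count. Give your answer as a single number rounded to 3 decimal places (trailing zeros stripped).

Executing turtle program step by step:
Start: pos=(10,10), heading=0, pen down
FD 10.2: (10,10) -> (20.2,10) [heading=0, draw]
PU: pen up
FD 1.7: (20.2,10) -> (21.9,10) [heading=0, move]
FD 14.4: (21.9,10) -> (36.3,10) [heading=0, move]
RT 270: heading 0 -> 90
FD 10.4: (36.3,10) -> (36.3,20.4) [heading=90, move]
FD 14.5: (36.3,20.4) -> (36.3,34.9) [heading=90, move]
RT 270: heading 90 -> 180
FD 11.7: (36.3,34.9) -> (24.6,34.9) [heading=180, move]
FD 10.3: (24.6,34.9) -> (14.3,34.9) [heading=180, move]
PU: pen up
Final: pos=(14.3,34.9), heading=180, 1 segment(s) drawn

Segment lengths:
  seg 1: (10,10) -> (20.2,10), length = 10.2
Total = 10.2

Answer: 10.2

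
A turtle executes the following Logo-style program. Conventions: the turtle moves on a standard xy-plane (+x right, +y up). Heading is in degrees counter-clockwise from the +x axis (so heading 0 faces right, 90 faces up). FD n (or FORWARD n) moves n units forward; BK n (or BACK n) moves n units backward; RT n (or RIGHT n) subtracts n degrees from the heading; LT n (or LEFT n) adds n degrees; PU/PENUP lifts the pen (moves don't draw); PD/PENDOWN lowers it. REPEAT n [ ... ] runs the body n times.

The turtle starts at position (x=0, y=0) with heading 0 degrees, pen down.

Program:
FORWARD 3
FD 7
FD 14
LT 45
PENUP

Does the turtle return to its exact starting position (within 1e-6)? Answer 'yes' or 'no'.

Answer: no

Derivation:
Executing turtle program step by step:
Start: pos=(0,0), heading=0, pen down
FD 3: (0,0) -> (3,0) [heading=0, draw]
FD 7: (3,0) -> (10,0) [heading=0, draw]
FD 14: (10,0) -> (24,0) [heading=0, draw]
LT 45: heading 0 -> 45
PU: pen up
Final: pos=(24,0), heading=45, 3 segment(s) drawn

Start position: (0, 0)
Final position: (24, 0)
Distance = 24; >= 1e-6 -> NOT closed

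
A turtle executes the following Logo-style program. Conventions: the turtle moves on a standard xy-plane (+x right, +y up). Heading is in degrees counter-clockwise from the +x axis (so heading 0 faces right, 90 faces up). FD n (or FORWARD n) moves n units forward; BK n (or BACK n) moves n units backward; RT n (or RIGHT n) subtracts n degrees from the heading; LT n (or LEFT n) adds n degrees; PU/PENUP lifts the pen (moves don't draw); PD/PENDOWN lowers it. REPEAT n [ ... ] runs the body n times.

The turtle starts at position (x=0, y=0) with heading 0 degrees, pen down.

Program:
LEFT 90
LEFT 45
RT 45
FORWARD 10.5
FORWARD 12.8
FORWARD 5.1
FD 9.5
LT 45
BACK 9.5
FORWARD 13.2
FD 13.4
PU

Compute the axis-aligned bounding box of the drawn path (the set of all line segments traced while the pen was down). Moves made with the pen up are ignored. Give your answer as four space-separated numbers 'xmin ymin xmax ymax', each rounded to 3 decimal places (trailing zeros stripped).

Answer: -12.092 0 6.718 49.992

Derivation:
Executing turtle program step by step:
Start: pos=(0,0), heading=0, pen down
LT 90: heading 0 -> 90
LT 45: heading 90 -> 135
RT 45: heading 135 -> 90
FD 10.5: (0,0) -> (0,10.5) [heading=90, draw]
FD 12.8: (0,10.5) -> (0,23.3) [heading=90, draw]
FD 5.1: (0,23.3) -> (0,28.4) [heading=90, draw]
FD 9.5: (0,28.4) -> (0,37.9) [heading=90, draw]
LT 45: heading 90 -> 135
BK 9.5: (0,37.9) -> (6.718,31.182) [heading=135, draw]
FD 13.2: (6.718,31.182) -> (-2.616,40.516) [heading=135, draw]
FD 13.4: (-2.616,40.516) -> (-12.092,49.992) [heading=135, draw]
PU: pen up
Final: pos=(-12.092,49.992), heading=135, 7 segment(s) drawn

Segment endpoints: x in {-12.092, -2.616, 0, 0, 0, 0, 0, 6.718}, y in {0, 10.5, 23.3, 28.4, 31.182, 37.9, 40.516, 49.992}
xmin=-12.092, ymin=0, xmax=6.718, ymax=49.992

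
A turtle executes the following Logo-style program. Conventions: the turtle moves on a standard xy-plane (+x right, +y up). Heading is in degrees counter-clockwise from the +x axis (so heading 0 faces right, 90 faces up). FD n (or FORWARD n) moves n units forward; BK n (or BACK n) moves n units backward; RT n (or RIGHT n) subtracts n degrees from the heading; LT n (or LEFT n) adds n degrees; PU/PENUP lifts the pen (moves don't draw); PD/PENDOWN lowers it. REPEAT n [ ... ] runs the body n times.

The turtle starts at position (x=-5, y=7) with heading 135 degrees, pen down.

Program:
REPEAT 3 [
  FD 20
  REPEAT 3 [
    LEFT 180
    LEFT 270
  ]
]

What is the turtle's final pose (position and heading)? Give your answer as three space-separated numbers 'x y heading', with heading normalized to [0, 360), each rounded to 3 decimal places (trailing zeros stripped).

Answer: 9.142 21.142 225

Derivation:
Executing turtle program step by step:
Start: pos=(-5,7), heading=135, pen down
REPEAT 3 [
  -- iteration 1/3 --
  FD 20: (-5,7) -> (-19.142,21.142) [heading=135, draw]
  REPEAT 3 [
    -- iteration 1/3 --
    LT 180: heading 135 -> 315
    LT 270: heading 315 -> 225
    -- iteration 2/3 --
    LT 180: heading 225 -> 45
    LT 270: heading 45 -> 315
    -- iteration 3/3 --
    LT 180: heading 315 -> 135
    LT 270: heading 135 -> 45
  ]
  -- iteration 2/3 --
  FD 20: (-19.142,21.142) -> (-5,35.284) [heading=45, draw]
  REPEAT 3 [
    -- iteration 1/3 --
    LT 180: heading 45 -> 225
    LT 270: heading 225 -> 135
    -- iteration 2/3 --
    LT 180: heading 135 -> 315
    LT 270: heading 315 -> 225
    -- iteration 3/3 --
    LT 180: heading 225 -> 45
    LT 270: heading 45 -> 315
  ]
  -- iteration 3/3 --
  FD 20: (-5,35.284) -> (9.142,21.142) [heading=315, draw]
  REPEAT 3 [
    -- iteration 1/3 --
    LT 180: heading 315 -> 135
    LT 270: heading 135 -> 45
    -- iteration 2/3 --
    LT 180: heading 45 -> 225
    LT 270: heading 225 -> 135
    -- iteration 3/3 --
    LT 180: heading 135 -> 315
    LT 270: heading 315 -> 225
  ]
]
Final: pos=(9.142,21.142), heading=225, 3 segment(s) drawn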